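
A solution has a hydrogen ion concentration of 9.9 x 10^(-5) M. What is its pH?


pH = -log10([H+])
pH = -log10(9.9 x 10^(-5))
pH = 4.0044

4.0044


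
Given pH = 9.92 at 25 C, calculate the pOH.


pOH = 14 - pH
pOH = 14 - 9.92
pOH = 4.08

4.08


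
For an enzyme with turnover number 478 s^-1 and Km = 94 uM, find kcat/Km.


Catalytic efficiency = kcat / Km
= 478 / 94
= 5.0851 uM^-1*s^-1

5.0851 uM^-1*s^-1


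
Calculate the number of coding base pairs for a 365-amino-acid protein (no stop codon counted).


Each amino acid = 1 codon = 3 bp
bp = 365 * 3 = 1095 bp

1095 bp


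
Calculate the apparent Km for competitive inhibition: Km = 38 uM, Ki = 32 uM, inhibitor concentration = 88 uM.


Km_app = Km * (1 + [I]/Ki)
Km_app = 38 * (1 + 88/32)
Km_app = 142.5 uM

142.5 uM


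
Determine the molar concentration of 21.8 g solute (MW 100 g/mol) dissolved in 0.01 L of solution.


C = (mass / MW) / volume
C = (21.8 / 100) / 0.01
C = 21.8 M

21.8 M


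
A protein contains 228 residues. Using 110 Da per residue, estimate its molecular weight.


MW = n_residues * 110 Da
MW = 228 * 110
MW = 25080 Da

25080 Da


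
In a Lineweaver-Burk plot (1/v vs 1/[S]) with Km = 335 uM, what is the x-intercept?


x-intercept = -1/Km
= -1/335
= -0.003 1/uM

-0.003 1/uM


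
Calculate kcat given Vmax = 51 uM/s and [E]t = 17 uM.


kcat = Vmax / [E]t
kcat = 51 / 17
kcat = 3.0 s^-1

3.0 s^-1


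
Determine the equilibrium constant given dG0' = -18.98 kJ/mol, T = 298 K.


Keq = exp(-dG0 * 1000 / (R * T))
Keq = exp(-(-18.98) * 1000 / (8.314 * 298))
Keq = 2123.2982

2123.2982


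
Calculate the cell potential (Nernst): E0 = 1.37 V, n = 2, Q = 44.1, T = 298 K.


E = E0 - (RT/nF) * ln(Q)
E = 1.37 - (8.314 * 298 / (2 * 96485)) * ln(44.1)
E = 1.3214 V

1.3214 V


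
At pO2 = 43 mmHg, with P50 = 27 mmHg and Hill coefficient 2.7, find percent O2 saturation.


Y = pO2^n / (P50^n + pO2^n)
Y = 43^2.7 / (27^2.7 + 43^2.7)
Y = 77.84%

77.84%


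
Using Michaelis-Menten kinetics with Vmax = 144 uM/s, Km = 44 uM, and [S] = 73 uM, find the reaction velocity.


v = Vmax * [S] / (Km + [S])
v = 144 * 73 / (44 + 73)
v = 89.8462 uM/s

89.8462 uM/s


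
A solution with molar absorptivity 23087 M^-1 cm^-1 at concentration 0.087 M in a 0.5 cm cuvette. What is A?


A = epsilon * c * l
A = 23087 * 0.087 * 0.5
A = 1004.2845

1004.2845


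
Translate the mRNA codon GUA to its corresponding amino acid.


Standard genetic code lookup.
Codon GUA -> Val

Val


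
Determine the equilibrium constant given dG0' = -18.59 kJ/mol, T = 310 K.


Keq = exp(-dG0 * 1000 / (R * T))
Keq = exp(-(-18.59) * 1000 / (8.314 * 310))
Keq = 1356.771

1356.771


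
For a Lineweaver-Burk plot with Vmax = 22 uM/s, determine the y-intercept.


y-intercept = 1/Vmax
= 1/22
= 0.0455 s/uM

0.0455 s/uM


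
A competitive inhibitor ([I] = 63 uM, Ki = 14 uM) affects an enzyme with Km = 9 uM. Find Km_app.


Km_app = Km * (1 + [I]/Ki)
Km_app = 9 * (1 + 63/14)
Km_app = 49.5 uM

49.5 uM


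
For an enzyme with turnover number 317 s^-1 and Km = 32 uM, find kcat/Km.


Catalytic efficiency = kcat / Km
= 317 / 32
= 9.9062 uM^-1*s^-1

9.9062 uM^-1*s^-1


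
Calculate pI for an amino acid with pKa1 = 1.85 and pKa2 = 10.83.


pI = (pKa1 + pKa2) / 2
pI = (1.85 + 10.83) / 2
pI = 6.34

6.34


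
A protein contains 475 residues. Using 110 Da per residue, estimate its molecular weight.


MW = n_residues * 110 Da
MW = 475 * 110
MW = 52250 Da

52250 Da


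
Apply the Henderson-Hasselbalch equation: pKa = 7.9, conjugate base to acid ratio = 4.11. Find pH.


pH = pKa + log10([A-]/[HA])
pH = 7.9 + log10(4.11)
pH = 8.5138

8.5138


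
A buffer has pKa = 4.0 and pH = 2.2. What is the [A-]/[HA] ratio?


[A-]/[HA] = 10^(pH - pKa)
= 10^(2.2 - 4.0)
= 0.0158

0.0158


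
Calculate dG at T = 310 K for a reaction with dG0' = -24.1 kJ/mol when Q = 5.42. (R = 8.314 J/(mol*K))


dG = dG0' + RT * ln(Q) / 1000
dG = -24.1 + 8.314 * 310 * ln(5.42) / 1000
dG = -19.744 kJ/mol

-19.744 kJ/mol


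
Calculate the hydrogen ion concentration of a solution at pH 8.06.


[H+] = 10^(-pH)
[H+] = 10^(-8.06)
[H+] = 8.710e-09 M

8.710e-09 M


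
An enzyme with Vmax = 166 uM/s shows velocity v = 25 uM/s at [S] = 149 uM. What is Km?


Km = [S] * (Vmax - v) / v
Km = 149 * (166 - 25) / 25
Km = 840.36 uM

840.36 uM


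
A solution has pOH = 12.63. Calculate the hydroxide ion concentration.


[OH-] = 10^(-pOH)
[OH-] = 10^(-12.63)
[OH-] = 2.344e-13 M

2.344e-13 M


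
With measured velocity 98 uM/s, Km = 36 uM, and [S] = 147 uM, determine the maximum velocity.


Vmax = v * (Km + [S]) / [S]
Vmax = 98 * (36 + 147) / 147
Vmax = 122.0 uM/s

122.0 uM/s


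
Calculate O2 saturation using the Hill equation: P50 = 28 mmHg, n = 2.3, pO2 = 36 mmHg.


Y = pO2^n / (P50^n + pO2^n)
Y = 36^2.3 / (28^2.3 + 36^2.3)
Y = 64.06%

64.06%


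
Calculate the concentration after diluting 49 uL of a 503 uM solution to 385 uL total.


C2 = C1 * V1 / V2
C2 = 503 * 49 / 385
C2 = 64.0182 uM

64.0182 uM


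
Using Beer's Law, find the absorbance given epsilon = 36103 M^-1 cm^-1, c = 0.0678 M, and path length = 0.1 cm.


A = epsilon * c * l
A = 36103 * 0.0678 * 0.1
A = 244.7783

244.7783


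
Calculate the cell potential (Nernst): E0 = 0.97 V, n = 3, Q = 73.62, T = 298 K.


E = E0 - (RT/nF) * ln(Q)
E = 0.97 - (8.314 * 298 / (3 * 96485)) * ln(73.62)
E = 0.9332 V

0.9332 V


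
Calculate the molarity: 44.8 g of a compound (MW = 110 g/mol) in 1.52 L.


C = (mass / MW) / volume
C = (44.8 / 110) / 1.52
C = 0.2679 M

0.2679 M


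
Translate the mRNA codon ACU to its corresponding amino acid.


Standard genetic code lookup.
Codon ACU -> Thr

Thr


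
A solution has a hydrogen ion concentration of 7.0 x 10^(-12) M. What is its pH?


pH = -log10([H+])
pH = -log10(7.0 x 10^(-12))
pH = 11.1549

11.1549


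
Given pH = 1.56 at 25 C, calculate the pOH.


pOH = 14 - pH
pOH = 14 - 1.56
pOH = 12.44

12.44


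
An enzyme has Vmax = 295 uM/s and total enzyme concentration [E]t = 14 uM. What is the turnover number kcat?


kcat = Vmax / [E]t
kcat = 295 / 14
kcat = 21.0714 s^-1

21.0714 s^-1


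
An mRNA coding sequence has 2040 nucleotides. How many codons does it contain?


codons = nucleotides / 3
codons = 2040 / 3 = 680

680


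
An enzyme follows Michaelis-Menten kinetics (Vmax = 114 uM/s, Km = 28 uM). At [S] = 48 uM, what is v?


v = Vmax * [S] / (Km + [S])
v = 114 * 48 / (28 + 48)
v = 72.0 uM/s

72.0 uM/s


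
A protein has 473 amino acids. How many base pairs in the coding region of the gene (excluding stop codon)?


Each amino acid = 1 codon = 3 bp
bp = 473 * 3 = 1419 bp

1419 bp


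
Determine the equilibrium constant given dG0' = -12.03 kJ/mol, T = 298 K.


Keq = exp(-dG0 * 1000 / (R * T))
Keq = exp(-(-12.03) * 1000 / (8.314 * 298))
Keq = 128.4526

128.4526


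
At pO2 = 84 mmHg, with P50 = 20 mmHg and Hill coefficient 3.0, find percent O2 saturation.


Y = pO2^n / (P50^n + pO2^n)
Y = 84^3.0 / (20^3.0 + 84^3.0)
Y = 98.67%

98.67%


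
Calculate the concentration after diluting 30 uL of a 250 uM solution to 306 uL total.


C2 = C1 * V1 / V2
C2 = 250 * 30 / 306
C2 = 24.5098 uM

24.5098 uM


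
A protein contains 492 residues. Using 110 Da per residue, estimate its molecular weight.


MW = n_residues * 110 Da
MW = 492 * 110
MW = 54120 Da

54120 Da


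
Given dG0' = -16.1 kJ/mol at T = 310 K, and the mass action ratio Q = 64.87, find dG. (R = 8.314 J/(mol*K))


dG = dG0' + RT * ln(Q) / 1000
dG = -16.1 + 8.314 * 310 * ln(64.87) / 1000
dG = -5.3463 kJ/mol

-5.3463 kJ/mol


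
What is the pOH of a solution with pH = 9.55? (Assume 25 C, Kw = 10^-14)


pOH = 14 - pH
pOH = 14 - 9.55
pOH = 4.45

4.45


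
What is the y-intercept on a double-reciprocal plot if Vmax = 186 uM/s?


y-intercept = 1/Vmax
= 1/186
= 0.0054 s/uM

0.0054 s/uM


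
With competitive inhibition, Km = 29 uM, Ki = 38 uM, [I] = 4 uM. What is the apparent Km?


Km_app = Km * (1 + [I]/Ki)
Km_app = 29 * (1 + 4/38)
Km_app = 32.0526 uM

32.0526 uM


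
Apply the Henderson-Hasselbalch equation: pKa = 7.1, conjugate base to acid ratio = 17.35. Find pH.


pH = pKa + log10([A-]/[HA])
pH = 7.1 + log10(17.35)
pH = 8.3393

8.3393


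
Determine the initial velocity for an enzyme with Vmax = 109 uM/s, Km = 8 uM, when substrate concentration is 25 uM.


v = Vmax * [S] / (Km + [S])
v = 109 * 25 / (8 + 25)
v = 82.5758 uM/s

82.5758 uM/s


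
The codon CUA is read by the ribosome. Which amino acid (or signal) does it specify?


Standard genetic code lookup.
Codon CUA -> Leu

Leu


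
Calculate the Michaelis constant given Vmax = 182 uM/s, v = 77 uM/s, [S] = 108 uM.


Km = [S] * (Vmax - v) / v
Km = 108 * (182 - 77) / 77
Km = 147.2727 uM

147.2727 uM


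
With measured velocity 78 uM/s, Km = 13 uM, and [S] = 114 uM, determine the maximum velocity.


Vmax = v * (Km + [S]) / [S]
Vmax = 78 * (13 + 114) / 114
Vmax = 86.8947 uM/s

86.8947 uM/s


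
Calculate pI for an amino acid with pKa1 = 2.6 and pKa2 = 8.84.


pI = (pKa1 + pKa2) / 2
pI = (2.6 + 8.84) / 2
pI = 5.72

5.72


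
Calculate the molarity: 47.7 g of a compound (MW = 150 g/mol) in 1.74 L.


C = (mass / MW) / volume
C = (47.7 / 150) / 1.74
C = 0.1828 M

0.1828 M


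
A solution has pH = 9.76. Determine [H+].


[H+] = 10^(-pH)
[H+] = 10^(-9.76)
[H+] = 1.738e-10 M

1.738e-10 M


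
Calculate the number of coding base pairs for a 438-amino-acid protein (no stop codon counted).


Each amino acid = 1 codon = 3 bp
bp = 438 * 3 = 1314 bp

1314 bp


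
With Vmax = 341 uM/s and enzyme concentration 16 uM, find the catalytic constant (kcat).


kcat = Vmax / [E]t
kcat = 341 / 16
kcat = 21.3125 s^-1

21.3125 s^-1


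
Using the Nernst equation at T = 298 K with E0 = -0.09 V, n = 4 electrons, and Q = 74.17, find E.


E = E0 - (RT/nF) * ln(Q)
E = -0.09 - (8.314 * 298 / (4 * 96485)) * ln(74.17)
E = -0.1176 V

-0.1176 V


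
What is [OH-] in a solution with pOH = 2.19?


[OH-] = 10^(-pOH)
[OH-] = 10^(-2.19)
[OH-] = 0.0065 M

0.0065 M


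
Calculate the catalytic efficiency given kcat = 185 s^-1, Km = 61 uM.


Catalytic efficiency = kcat / Km
= 185 / 61
= 3.0328 uM^-1*s^-1

3.0328 uM^-1*s^-1


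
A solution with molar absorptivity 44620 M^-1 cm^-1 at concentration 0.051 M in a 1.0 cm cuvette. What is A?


A = epsilon * c * l
A = 44620 * 0.051 * 1.0
A = 2275.62

2275.62


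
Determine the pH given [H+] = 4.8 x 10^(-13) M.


pH = -log10([H+])
pH = -log10(4.8 x 10^(-13))
pH = 12.3188

12.3188


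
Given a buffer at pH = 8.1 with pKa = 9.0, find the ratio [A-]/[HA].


[A-]/[HA] = 10^(pH - pKa)
= 10^(8.1 - 9.0)
= 0.1259

0.1259


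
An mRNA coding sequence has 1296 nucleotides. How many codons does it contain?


codons = nucleotides / 3
codons = 1296 / 3 = 432

432


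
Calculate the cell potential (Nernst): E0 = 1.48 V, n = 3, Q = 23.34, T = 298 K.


E = E0 - (RT/nF) * ln(Q)
E = 1.48 - (8.314 * 298 / (3 * 96485)) * ln(23.34)
E = 1.453 V

1.453 V


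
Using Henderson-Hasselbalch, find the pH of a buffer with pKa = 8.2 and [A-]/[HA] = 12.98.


pH = pKa + log10([A-]/[HA])
pH = 8.2 + log10(12.98)
pH = 9.3133

9.3133


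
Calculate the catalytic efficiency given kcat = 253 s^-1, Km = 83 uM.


Catalytic efficiency = kcat / Km
= 253 / 83
= 3.0482 uM^-1*s^-1

3.0482 uM^-1*s^-1


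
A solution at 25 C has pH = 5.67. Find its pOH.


pOH = 14 - pH
pOH = 14 - 5.67
pOH = 8.33

8.33


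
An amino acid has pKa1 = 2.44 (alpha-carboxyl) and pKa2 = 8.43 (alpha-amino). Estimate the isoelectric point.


pI = (pKa1 + pKa2) / 2
pI = (2.44 + 8.43) / 2
pI = 5.435

5.435


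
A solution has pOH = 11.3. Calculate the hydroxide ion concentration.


[OH-] = 10^(-pOH)
[OH-] = 10^(-11.3)
[OH-] = 5.012e-12 M

5.012e-12 M


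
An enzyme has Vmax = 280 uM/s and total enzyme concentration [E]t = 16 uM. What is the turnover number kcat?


kcat = Vmax / [E]t
kcat = 280 / 16
kcat = 17.5 s^-1

17.5 s^-1


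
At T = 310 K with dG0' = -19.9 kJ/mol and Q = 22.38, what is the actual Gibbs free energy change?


dG = dG0' + RT * ln(Q) / 1000
dG = -19.9 + 8.314 * 310 * ln(22.38) / 1000
dG = -11.8892 kJ/mol

-11.8892 kJ/mol


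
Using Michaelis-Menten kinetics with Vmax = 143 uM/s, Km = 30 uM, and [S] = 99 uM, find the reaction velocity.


v = Vmax * [S] / (Km + [S])
v = 143 * 99 / (30 + 99)
v = 109.7442 uM/s

109.7442 uM/s


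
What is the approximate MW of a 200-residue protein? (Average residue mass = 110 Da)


MW = n_residues * 110 Da
MW = 200 * 110
MW = 22000 Da

22000 Da


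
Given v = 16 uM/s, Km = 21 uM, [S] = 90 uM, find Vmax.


Vmax = v * (Km + [S]) / [S]
Vmax = 16 * (21 + 90) / 90
Vmax = 19.7333 uM/s

19.7333 uM/s


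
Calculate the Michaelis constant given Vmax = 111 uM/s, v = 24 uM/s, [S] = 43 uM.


Km = [S] * (Vmax - v) / v
Km = 43 * (111 - 24) / 24
Km = 155.875 uM

155.875 uM


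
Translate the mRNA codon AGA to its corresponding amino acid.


Standard genetic code lookup.
Codon AGA -> Arg

Arg


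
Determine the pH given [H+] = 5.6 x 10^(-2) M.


pH = -log10([H+])
pH = -log10(5.6 x 10^(-2))
pH = 1.2518

1.2518


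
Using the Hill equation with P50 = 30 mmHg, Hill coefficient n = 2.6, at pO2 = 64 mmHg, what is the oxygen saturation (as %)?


Y = pO2^n / (P50^n + pO2^n)
Y = 64^2.6 / (30^2.6 + 64^2.6)
Y = 87.76%

87.76%


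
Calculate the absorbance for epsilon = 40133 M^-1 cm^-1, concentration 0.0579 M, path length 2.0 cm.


A = epsilon * c * l
A = 40133 * 0.0579 * 2.0
A = 4647.4014

4647.4014


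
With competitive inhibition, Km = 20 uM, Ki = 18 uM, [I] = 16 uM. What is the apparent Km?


Km_app = Km * (1 + [I]/Ki)
Km_app = 20 * (1 + 16/18)
Km_app = 37.7778 uM

37.7778 uM


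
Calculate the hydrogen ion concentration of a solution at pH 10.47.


[H+] = 10^(-pH)
[H+] = 10^(-10.47)
[H+] = 3.388e-11 M

3.388e-11 M


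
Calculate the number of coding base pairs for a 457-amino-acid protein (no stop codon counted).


Each amino acid = 1 codon = 3 bp
bp = 457 * 3 = 1371 bp

1371 bp


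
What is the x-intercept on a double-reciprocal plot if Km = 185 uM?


x-intercept = -1/Km
= -1/185
= -0.0054 1/uM

-0.0054 1/uM


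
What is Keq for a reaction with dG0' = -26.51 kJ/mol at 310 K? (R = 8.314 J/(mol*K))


Keq = exp(-dG0 * 1000 / (R * T))
Keq = exp(-(-26.51) * 1000 / (8.314 * 310))
Keq = 29313.3563

29313.3563


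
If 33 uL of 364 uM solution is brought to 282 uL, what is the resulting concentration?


C2 = C1 * V1 / V2
C2 = 364 * 33 / 282
C2 = 42.5957 uM

42.5957 uM


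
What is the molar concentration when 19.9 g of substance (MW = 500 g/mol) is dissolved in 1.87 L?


C = (mass / MW) / volume
C = (19.9 / 500) / 1.87
C = 0.0213 M

0.0213 M


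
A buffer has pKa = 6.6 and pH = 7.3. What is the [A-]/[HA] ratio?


[A-]/[HA] = 10^(pH - pKa)
= 10^(7.3 - 6.6)
= 5.0119

5.0119


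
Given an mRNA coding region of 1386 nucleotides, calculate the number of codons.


codons = nucleotides / 3
codons = 1386 / 3 = 462

462


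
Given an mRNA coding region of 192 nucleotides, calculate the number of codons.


codons = nucleotides / 3
codons = 192 / 3 = 64

64


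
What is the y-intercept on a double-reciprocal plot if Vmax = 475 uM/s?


y-intercept = 1/Vmax
= 1/475
= 0.0021 s/uM

0.0021 s/uM


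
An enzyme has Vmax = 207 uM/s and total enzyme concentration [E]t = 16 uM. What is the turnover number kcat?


kcat = Vmax / [E]t
kcat = 207 / 16
kcat = 12.9375 s^-1

12.9375 s^-1


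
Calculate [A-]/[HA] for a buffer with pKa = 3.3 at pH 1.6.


[A-]/[HA] = 10^(pH - pKa)
= 10^(1.6 - 3.3)
= 0.02

0.02


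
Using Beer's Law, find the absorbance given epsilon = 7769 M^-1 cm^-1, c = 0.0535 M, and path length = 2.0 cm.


A = epsilon * c * l
A = 7769 * 0.0535 * 2.0
A = 831.283

831.283


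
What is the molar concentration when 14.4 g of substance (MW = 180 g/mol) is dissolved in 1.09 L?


C = (mass / MW) / volume
C = (14.4 / 180) / 1.09
C = 0.0734 M

0.0734 M


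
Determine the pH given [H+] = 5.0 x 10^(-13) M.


pH = -log10([H+])
pH = -log10(5.0 x 10^(-13))
pH = 12.301

12.301


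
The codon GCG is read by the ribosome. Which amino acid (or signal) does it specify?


Standard genetic code lookup.
Codon GCG -> Ala

Ala


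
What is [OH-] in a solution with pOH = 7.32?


[OH-] = 10^(-pOH)
[OH-] = 10^(-7.32)
[OH-] = 4.786e-08 M

4.786e-08 M


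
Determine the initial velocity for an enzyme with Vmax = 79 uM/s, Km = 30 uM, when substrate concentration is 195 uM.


v = Vmax * [S] / (Km + [S])
v = 79 * 195 / (30 + 195)
v = 68.4667 uM/s

68.4667 uM/s


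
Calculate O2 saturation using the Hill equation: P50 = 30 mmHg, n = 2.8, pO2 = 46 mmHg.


Y = pO2^n / (P50^n + pO2^n)
Y = 46^2.8 / (30^2.8 + 46^2.8)
Y = 76.8%

76.8%


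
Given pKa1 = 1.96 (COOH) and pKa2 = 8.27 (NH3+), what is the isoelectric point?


pI = (pKa1 + pKa2) / 2
pI = (1.96 + 8.27) / 2
pI = 5.115

5.115


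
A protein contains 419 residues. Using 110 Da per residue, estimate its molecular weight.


MW = n_residues * 110 Da
MW = 419 * 110
MW = 46090 Da

46090 Da


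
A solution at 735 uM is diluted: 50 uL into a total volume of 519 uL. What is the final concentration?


C2 = C1 * V1 / V2
C2 = 735 * 50 / 519
C2 = 70.8092 uM

70.8092 uM


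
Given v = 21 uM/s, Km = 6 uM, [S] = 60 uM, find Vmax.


Vmax = v * (Km + [S]) / [S]
Vmax = 21 * (6 + 60) / 60
Vmax = 23.1 uM/s

23.1 uM/s


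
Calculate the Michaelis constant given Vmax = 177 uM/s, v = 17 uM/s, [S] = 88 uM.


Km = [S] * (Vmax - v) / v
Km = 88 * (177 - 17) / 17
Km = 828.2353 uM

828.2353 uM


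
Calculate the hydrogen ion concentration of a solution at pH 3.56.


[H+] = 10^(-pH)
[H+] = 10^(-3.56)
[H+] = 2.754e-04 M

2.754e-04 M


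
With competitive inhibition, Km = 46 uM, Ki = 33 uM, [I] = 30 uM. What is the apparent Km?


Km_app = Km * (1 + [I]/Ki)
Km_app = 46 * (1 + 30/33)
Km_app = 87.8182 uM

87.8182 uM


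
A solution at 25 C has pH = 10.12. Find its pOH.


pOH = 14 - pH
pOH = 14 - 10.12
pOH = 3.88

3.88


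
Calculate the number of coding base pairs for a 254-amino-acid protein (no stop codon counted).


Each amino acid = 1 codon = 3 bp
bp = 254 * 3 = 762 bp

762 bp


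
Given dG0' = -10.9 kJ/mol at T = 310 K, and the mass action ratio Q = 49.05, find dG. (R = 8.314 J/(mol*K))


dG = dG0' + RT * ln(Q) / 1000
dG = -10.9 + 8.314 * 310 * ln(49.05) / 1000
dG = -0.8668 kJ/mol

-0.8668 kJ/mol


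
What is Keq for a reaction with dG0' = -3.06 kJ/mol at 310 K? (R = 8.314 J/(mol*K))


Keq = exp(-dG0 * 1000 / (R * T))
Keq = exp(-(-3.06) * 1000 / (8.314 * 310))
Keq = 3.2781

3.2781


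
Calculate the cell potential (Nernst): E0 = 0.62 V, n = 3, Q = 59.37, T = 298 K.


E = E0 - (RT/nF) * ln(Q)
E = 0.62 - (8.314 * 298 / (3 * 96485)) * ln(59.37)
E = 0.585 V

0.585 V


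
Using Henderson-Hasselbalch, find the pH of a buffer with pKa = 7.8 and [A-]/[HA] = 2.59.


pH = pKa + log10([A-]/[HA])
pH = 7.8 + log10(2.59)
pH = 8.2133

8.2133


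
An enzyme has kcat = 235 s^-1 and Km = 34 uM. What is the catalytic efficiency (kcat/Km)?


Catalytic efficiency = kcat / Km
= 235 / 34
= 6.9118 uM^-1*s^-1

6.9118 uM^-1*s^-1


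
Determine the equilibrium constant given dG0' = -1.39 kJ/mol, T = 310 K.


Keq = exp(-dG0 * 1000 / (R * T))
Keq = exp(-(-1.39) * 1000 / (8.314 * 310))
Keq = 1.7148

1.7148


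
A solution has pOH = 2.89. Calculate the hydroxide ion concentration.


[OH-] = 10^(-pOH)
[OH-] = 10^(-2.89)
[OH-] = 0.0013 M

0.0013 M


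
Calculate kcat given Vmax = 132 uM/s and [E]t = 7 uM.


kcat = Vmax / [E]t
kcat = 132 / 7
kcat = 18.8571 s^-1

18.8571 s^-1


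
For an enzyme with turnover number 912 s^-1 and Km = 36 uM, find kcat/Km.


Catalytic efficiency = kcat / Km
= 912 / 36
= 25.3333 uM^-1*s^-1

25.3333 uM^-1*s^-1


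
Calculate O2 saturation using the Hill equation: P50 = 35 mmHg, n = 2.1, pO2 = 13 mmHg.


Y = pO2^n / (P50^n + pO2^n)
Y = 13^2.1 / (35^2.1 + 13^2.1)
Y = 11.11%

11.11%


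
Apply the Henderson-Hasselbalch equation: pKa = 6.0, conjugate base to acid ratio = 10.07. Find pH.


pH = pKa + log10([A-]/[HA])
pH = 6.0 + log10(10.07)
pH = 7.003

7.003


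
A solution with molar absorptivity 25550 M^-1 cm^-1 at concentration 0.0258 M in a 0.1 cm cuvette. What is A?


A = epsilon * c * l
A = 25550 * 0.0258 * 0.1
A = 65.919

65.919


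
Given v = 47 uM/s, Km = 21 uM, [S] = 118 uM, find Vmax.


Vmax = v * (Km + [S]) / [S]
Vmax = 47 * (21 + 118) / 118
Vmax = 55.3644 uM/s

55.3644 uM/s


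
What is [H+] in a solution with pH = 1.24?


[H+] = 10^(-pH)
[H+] = 10^(-1.24)
[H+] = 0.0575 M

0.0575 M


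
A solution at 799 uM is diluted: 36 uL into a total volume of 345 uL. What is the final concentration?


C2 = C1 * V1 / V2
C2 = 799 * 36 / 345
C2 = 83.3739 uM

83.3739 uM


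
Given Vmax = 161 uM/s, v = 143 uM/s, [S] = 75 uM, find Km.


Km = [S] * (Vmax - v) / v
Km = 75 * (161 - 143) / 143
Km = 9.4406 uM

9.4406 uM


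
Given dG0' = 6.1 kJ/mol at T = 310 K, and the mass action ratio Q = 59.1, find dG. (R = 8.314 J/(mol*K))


dG = dG0' + RT * ln(Q) / 1000
dG = 6.1 + 8.314 * 310 * ln(59.1) / 1000
dG = 16.6136 kJ/mol

16.6136 kJ/mol


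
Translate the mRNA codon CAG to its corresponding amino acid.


Standard genetic code lookup.
Codon CAG -> Gln

Gln


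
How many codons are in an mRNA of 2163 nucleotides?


codons = nucleotides / 3
codons = 2163 / 3 = 721

721


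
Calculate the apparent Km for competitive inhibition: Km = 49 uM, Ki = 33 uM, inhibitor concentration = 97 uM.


Km_app = Km * (1 + [I]/Ki)
Km_app = 49 * (1 + 97/33)
Km_app = 193.0303 uM

193.0303 uM


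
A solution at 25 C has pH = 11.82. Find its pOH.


pOH = 14 - pH
pOH = 14 - 11.82
pOH = 2.18

2.18


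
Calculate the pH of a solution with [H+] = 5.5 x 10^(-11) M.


pH = -log10([H+])
pH = -log10(5.5 x 10^(-11))
pH = 10.2596

10.2596


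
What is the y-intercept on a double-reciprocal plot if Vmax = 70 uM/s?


y-intercept = 1/Vmax
= 1/70
= 0.0143 s/uM

0.0143 s/uM


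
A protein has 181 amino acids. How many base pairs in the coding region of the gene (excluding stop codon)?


Each amino acid = 1 codon = 3 bp
bp = 181 * 3 = 543 bp

543 bp


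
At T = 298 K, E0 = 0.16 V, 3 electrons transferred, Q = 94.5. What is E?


E = E0 - (RT/nF) * ln(Q)
E = 0.16 - (8.314 * 298 / (3 * 96485)) * ln(94.5)
E = 0.1211 V

0.1211 V


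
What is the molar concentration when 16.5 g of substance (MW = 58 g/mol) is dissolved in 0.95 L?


C = (mass / MW) / volume
C = (16.5 / 58) / 0.95
C = 0.2995 M

0.2995 M


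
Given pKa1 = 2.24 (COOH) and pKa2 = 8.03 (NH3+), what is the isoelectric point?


pI = (pKa1 + pKa2) / 2
pI = (2.24 + 8.03) / 2
pI = 5.135

5.135


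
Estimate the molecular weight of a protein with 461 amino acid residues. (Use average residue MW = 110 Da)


MW = n_residues * 110 Da
MW = 461 * 110
MW = 50710 Da

50710 Da


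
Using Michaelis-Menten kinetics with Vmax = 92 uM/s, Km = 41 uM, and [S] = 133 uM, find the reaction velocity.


v = Vmax * [S] / (Km + [S])
v = 92 * 133 / (41 + 133)
v = 70.3218 uM/s

70.3218 uM/s


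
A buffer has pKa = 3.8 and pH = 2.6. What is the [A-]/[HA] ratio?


[A-]/[HA] = 10^(pH - pKa)
= 10^(2.6 - 3.8)
= 0.0631

0.0631


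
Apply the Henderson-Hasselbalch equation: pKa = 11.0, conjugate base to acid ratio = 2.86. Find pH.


pH = pKa + log10([A-]/[HA])
pH = 11.0 + log10(2.86)
pH = 11.4564

11.4564


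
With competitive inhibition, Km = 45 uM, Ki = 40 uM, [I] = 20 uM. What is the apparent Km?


Km_app = Km * (1 + [I]/Ki)
Km_app = 45 * (1 + 20/40)
Km_app = 67.5 uM

67.5 uM


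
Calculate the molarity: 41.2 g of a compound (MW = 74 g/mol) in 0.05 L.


C = (mass / MW) / volume
C = (41.2 / 74) / 0.05
C = 11.1351 M

11.1351 M


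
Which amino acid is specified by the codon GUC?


Standard genetic code lookup.
Codon GUC -> Val

Val


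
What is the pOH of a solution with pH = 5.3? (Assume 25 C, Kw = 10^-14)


pOH = 14 - pH
pOH = 14 - 5.3
pOH = 8.7

8.7


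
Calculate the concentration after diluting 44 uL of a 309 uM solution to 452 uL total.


C2 = C1 * V1 / V2
C2 = 309 * 44 / 452
C2 = 30.0796 uM

30.0796 uM


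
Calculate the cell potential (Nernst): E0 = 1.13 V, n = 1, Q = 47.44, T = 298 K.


E = E0 - (RT/nF) * ln(Q)
E = 1.13 - (8.314 * 298 / (1 * 96485)) * ln(47.44)
E = 1.0309 V

1.0309 V


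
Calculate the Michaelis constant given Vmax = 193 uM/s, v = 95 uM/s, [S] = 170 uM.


Km = [S] * (Vmax - v) / v
Km = 170 * (193 - 95) / 95
Km = 175.3684 uM

175.3684 uM


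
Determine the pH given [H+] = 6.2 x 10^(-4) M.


pH = -log10([H+])
pH = -log10(6.2 x 10^(-4))
pH = 3.2076

3.2076


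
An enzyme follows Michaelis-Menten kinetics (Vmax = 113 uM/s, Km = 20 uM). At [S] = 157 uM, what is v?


v = Vmax * [S] / (Km + [S])
v = 113 * 157 / (20 + 157)
v = 100.2316 uM/s

100.2316 uM/s


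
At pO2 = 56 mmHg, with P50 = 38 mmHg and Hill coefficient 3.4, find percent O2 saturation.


Y = pO2^n / (P50^n + pO2^n)
Y = 56^3.4 / (38^3.4 + 56^3.4)
Y = 78.89%

78.89%


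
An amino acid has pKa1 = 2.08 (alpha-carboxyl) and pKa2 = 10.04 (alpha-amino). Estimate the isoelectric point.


pI = (pKa1 + pKa2) / 2
pI = (2.08 + 10.04) / 2
pI = 6.06

6.06


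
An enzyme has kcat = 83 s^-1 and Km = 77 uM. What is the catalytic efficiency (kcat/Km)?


Catalytic efficiency = kcat / Km
= 83 / 77
= 1.0779 uM^-1*s^-1

1.0779 uM^-1*s^-1


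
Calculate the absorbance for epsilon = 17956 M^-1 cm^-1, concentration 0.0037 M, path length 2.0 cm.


A = epsilon * c * l
A = 17956 * 0.0037 * 2.0
A = 132.8744

132.8744


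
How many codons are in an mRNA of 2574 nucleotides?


codons = nucleotides / 3
codons = 2574 / 3 = 858

858


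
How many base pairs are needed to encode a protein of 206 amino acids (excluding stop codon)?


Each amino acid = 1 codon = 3 bp
bp = 206 * 3 = 618 bp

618 bp


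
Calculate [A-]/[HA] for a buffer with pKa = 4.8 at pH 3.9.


[A-]/[HA] = 10^(pH - pKa)
= 10^(3.9 - 4.8)
= 0.1259

0.1259


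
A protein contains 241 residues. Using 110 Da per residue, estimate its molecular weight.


MW = n_residues * 110 Da
MW = 241 * 110
MW = 26510 Da

26510 Da


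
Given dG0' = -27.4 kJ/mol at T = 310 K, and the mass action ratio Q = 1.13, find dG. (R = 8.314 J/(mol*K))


dG = dG0' + RT * ln(Q) / 1000
dG = -27.4 + 8.314 * 310 * ln(1.13) / 1000
dG = -27.085 kJ/mol

-27.085 kJ/mol


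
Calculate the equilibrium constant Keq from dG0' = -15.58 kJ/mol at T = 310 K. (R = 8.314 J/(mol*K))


Keq = exp(-dG0 * 1000 / (R * T))
Keq = exp(-(-15.58) * 1000 / (8.314 * 310))
Keq = 421.9944

421.9944


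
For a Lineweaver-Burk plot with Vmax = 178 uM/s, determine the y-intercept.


y-intercept = 1/Vmax
= 1/178
= 0.0056 s/uM

0.0056 s/uM


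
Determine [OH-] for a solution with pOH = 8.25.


[OH-] = 10^(-pOH)
[OH-] = 10^(-8.25)
[OH-] = 5.623e-09 M

5.623e-09 M


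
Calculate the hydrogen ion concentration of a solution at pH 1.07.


[H+] = 10^(-pH)
[H+] = 10^(-1.07)
[H+] = 0.0851 M

0.0851 M


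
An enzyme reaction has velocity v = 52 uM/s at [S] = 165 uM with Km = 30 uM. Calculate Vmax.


Vmax = v * (Km + [S]) / [S]
Vmax = 52 * (30 + 165) / 165
Vmax = 61.4545 uM/s

61.4545 uM/s


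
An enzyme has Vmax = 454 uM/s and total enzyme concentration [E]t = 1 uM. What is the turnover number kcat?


kcat = Vmax / [E]t
kcat = 454 / 1
kcat = 454.0 s^-1

454.0 s^-1


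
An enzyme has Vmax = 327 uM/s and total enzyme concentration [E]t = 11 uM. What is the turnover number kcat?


kcat = Vmax / [E]t
kcat = 327 / 11
kcat = 29.7273 s^-1

29.7273 s^-1


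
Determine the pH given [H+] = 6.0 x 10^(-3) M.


pH = -log10([H+])
pH = -log10(6.0 x 10^(-3))
pH = 2.2218

2.2218


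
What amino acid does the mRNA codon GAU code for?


Standard genetic code lookup.
Codon GAU -> Asp

Asp


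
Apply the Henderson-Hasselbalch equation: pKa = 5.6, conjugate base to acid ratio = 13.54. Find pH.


pH = pKa + log10([A-]/[HA])
pH = 5.6 + log10(13.54)
pH = 6.7316

6.7316


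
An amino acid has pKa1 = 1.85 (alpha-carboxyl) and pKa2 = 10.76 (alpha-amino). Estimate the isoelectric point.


pI = (pKa1 + pKa2) / 2
pI = (1.85 + 10.76) / 2
pI = 6.305

6.305


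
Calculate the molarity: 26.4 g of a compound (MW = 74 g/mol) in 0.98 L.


C = (mass / MW) / volume
C = (26.4 / 74) / 0.98
C = 0.364 M

0.364 M


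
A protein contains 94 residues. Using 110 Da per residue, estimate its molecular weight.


MW = n_residues * 110 Da
MW = 94 * 110
MW = 10340 Da

10340 Da


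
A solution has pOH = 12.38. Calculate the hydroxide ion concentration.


[OH-] = 10^(-pOH)
[OH-] = 10^(-12.38)
[OH-] = 4.169e-13 M

4.169e-13 M


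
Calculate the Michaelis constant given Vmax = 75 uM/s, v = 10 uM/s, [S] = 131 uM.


Km = [S] * (Vmax - v) / v
Km = 131 * (75 - 10) / 10
Km = 851.5 uM

851.5 uM


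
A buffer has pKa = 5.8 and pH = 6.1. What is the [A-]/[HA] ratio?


[A-]/[HA] = 10^(pH - pKa)
= 10^(6.1 - 5.8)
= 1.9953

1.9953


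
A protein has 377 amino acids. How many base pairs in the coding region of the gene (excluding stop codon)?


Each amino acid = 1 codon = 3 bp
bp = 377 * 3 = 1131 bp

1131 bp


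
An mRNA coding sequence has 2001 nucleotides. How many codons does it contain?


codons = nucleotides / 3
codons = 2001 / 3 = 667

667


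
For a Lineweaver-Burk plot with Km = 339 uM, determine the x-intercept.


x-intercept = -1/Km
= -1/339
= -0.0029 1/uM

-0.0029 1/uM


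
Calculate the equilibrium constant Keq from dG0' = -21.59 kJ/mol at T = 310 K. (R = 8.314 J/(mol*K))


Keq = exp(-dG0 * 1000 / (R * T))
Keq = exp(-(-21.59) * 1000 / (8.314 * 310))
Keq = 4345.3155

4345.3155


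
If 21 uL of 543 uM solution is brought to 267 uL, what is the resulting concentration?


C2 = C1 * V1 / V2
C2 = 543 * 21 / 267
C2 = 42.7079 uM

42.7079 uM


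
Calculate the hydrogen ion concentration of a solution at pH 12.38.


[H+] = 10^(-pH)
[H+] = 10^(-12.38)
[H+] = 4.169e-13 M

4.169e-13 M


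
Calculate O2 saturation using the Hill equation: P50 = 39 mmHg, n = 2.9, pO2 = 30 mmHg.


Y = pO2^n / (P50^n + pO2^n)
Y = 30^2.9 / (39^2.9 + 30^2.9)
Y = 31.85%

31.85%


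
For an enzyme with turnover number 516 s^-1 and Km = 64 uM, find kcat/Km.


Catalytic efficiency = kcat / Km
= 516 / 64
= 8.0625 uM^-1*s^-1

8.0625 uM^-1*s^-1


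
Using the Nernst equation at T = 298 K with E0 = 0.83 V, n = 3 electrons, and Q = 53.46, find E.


E = E0 - (RT/nF) * ln(Q)
E = 0.83 - (8.314 * 298 / (3 * 96485)) * ln(53.46)
E = 0.7959 V

0.7959 V


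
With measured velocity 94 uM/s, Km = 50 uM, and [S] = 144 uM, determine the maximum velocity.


Vmax = v * (Km + [S]) / [S]
Vmax = 94 * (50 + 144) / 144
Vmax = 126.6389 uM/s

126.6389 uM/s


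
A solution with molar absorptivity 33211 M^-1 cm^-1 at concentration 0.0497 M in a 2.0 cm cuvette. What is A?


A = epsilon * c * l
A = 33211 * 0.0497 * 2.0
A = 3301.1734

3301.1734


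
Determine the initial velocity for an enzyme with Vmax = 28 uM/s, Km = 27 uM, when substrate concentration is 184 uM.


v = Vmax * [S] / (Km + [S])
v = 28 * 184 / (27 + 184)
v = 24.4171 uM/s

24.4171 uM/s


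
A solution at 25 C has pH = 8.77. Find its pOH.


pOH = 14 - pH
pOH = 14 - 8.77
pOH = 5.23

5.23


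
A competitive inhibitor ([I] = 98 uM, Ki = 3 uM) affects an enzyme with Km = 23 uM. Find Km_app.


Km_app = Km * (1 + [I]/Ki)
Km_app = 23 * (1 + 98/3)
Km_app = 774.3333 uM

774.3333 uM


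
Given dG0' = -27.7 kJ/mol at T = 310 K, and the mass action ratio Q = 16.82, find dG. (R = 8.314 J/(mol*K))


dG = dG0' + RT * ln(Q) / 1000
dG = -27.7 + 8.314 * 310 * ln(16.82) / 1000
dG = -20.4253 kJ/mol

-20.4253 kJ/mol


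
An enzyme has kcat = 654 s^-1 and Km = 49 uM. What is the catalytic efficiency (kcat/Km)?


Catalytic efficiency = kcat / Km
= 654 / 49
= 13.3469 uM^-1*s^-1

13.3469 uM^-1*s^-1


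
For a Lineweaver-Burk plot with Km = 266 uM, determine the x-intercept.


x-intercept = -1/Km
= -1/266
= -0.0038 1/uM

-0.0038 1/uM


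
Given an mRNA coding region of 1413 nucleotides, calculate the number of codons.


codons = nucleotides / 3
codons = 1413 / 3 = 471

471


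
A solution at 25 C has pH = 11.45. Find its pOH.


pOH = 14 - pH
pOH = 14 - 11.45
pOH = 2.55

2.55


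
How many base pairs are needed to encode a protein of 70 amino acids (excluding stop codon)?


Each amino acid = 1 codon = 3 bp
bp = 70 * 3 = 210 bp

210 bp


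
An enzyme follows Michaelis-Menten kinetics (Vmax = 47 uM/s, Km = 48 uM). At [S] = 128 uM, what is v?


v = Vmax * [S] / (Km + [S])
v = 47 * 128 / (48 + 128)
v = 34.1818 uM/s

34.1818 uM/s


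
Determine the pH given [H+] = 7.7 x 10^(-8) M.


pH = -log10([H+])
pH = -log10(7.7 x 10^(-8))
pH = 7.1135

7.1135


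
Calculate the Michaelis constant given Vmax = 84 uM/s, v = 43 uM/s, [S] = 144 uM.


Km = [S] * (Vmax - v) / v
Km = 144 * (84 - 43) / 43
Km = 137.3023 uM

137.3023 uM


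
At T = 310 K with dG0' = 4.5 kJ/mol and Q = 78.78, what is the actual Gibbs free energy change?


dG = dG0' + RT * ln(Q) / 1000
dG = 4.5 + 8.314 * 310 * ln(78.78) / 1000
dG = 15.7544 kJ/mol

15.7544 kJ/mol


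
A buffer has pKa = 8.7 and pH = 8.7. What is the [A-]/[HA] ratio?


[A-]/[HA] = 10^(pH - pKa)
= 10^(8.7 - 8.7)
= 1.0

1.0


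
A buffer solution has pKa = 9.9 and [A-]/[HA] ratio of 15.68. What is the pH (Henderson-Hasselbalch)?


pH = pKa + log10([A-]/[HA])
pH = 9.9 + log10(15.68)
pH = 11.0953

11.0953


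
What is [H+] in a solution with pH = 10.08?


[H+] = 10^(-pH)
[H+] = 10^(-10.08)
[H+] = 8.318e-11 M

8.318e-11 M


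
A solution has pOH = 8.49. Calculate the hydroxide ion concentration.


[OH-] = 10^(-pOH)
[OH-] = 10^(-8.49)
[OH-] = 3.236e-09 M

3.236e-09 M


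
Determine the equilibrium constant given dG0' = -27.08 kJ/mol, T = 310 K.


Keq = exp(-dG0 * 1000 / (R * T))
Keq = exp(-(-27.08) * 1000 / (8.314 * 310))
Keq = 36569.0226

36569.0226


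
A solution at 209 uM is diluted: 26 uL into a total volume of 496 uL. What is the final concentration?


C2 = C1 * V1 / V2
C2 = 209 * 26 / 496
C2 = 10.9556 uM

10.9556 uM


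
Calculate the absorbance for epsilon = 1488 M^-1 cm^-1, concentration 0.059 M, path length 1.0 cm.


A = epsilon * c * l
A = 1488 * 0.059 * 1.0
A = 87.792

87.792


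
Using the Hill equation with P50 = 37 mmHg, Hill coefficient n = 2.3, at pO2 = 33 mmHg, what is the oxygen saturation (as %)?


Y = pO2^n / (P50^n + pO2^n)
Y = 33^2.3 / (37^2.3 + 33^2.3)
Y = 43.46%

43.46%


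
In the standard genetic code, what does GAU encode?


Standard genetic code lookup.
Codon GAU -> Asp

Asp


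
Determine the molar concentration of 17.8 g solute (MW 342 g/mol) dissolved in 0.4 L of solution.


C = (mass / MW) / volume
C = (17.8 / 342) / 0.4
C = 0.1301 M

0.1301 M


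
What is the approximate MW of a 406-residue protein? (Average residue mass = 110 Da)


MW = n_residues * 110 Da
MW = 406 * 110
MW = 44660 Da

44660 Da


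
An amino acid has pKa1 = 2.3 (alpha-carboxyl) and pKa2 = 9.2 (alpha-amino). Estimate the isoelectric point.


pI = (pKa1 + pKa2) / 2
pI = (2.3 + 9.2) / 2
pI = 5.75

5.75


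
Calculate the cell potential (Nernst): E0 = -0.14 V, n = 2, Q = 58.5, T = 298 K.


E = E0 - (RT/nF) * ln(Q)
E = -0.14 - (8.314 * 298 / (2 * 96485)) * ln(58.5)
E = -0.1922 V

-0.1922 V


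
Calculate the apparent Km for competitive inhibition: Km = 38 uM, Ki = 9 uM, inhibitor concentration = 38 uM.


Km_app = Km * (1 + [I]/Ki)
Km_app = 38 * (1 + 38/9)
Km_app = 198.4444 uM

198.4444 uM


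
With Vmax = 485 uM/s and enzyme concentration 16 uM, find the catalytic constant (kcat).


kcat = Vmax / [E]t
kcat = 485 / 16
kcat = 30.3125 s^-1

30.3125 s^-1


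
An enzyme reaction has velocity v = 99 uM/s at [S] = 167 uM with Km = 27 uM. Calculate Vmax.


Vmax = v * (Km + [S]) / [S]
Vmax = 99 * (27 + 167) / 167
Vmax = 115.006 uM/s

115.006 uM/s


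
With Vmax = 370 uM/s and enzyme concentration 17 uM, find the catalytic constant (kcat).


kcat = Vmax / [E]t
kcat = 370 / 17
kcat = 21.7647 s^-1

21.7647 s^-1


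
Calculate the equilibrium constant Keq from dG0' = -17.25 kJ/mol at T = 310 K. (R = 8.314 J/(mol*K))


Keq = exp(-dG0 * 1000 / (R * T))
Keq = exp(-(-17.25) * 1000 / (8.314 * 310))
Keq = 806.6961

806.6961


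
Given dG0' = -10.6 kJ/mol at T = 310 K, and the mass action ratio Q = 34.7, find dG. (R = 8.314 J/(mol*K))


dG = dG0' + RT * ln(Q) / 1000
dG = -10.6 + 8.314 * 310 * ln(34.7) / 1000
dG = -1.4588 kJ/mol

-1.4588 kJ/mol


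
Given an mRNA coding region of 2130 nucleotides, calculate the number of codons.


codons = nucleotides / 3
codons = 2130 / 3 = 710

710


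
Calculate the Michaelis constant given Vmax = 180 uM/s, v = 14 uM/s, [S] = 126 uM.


Km = [S] * (Vmax - v) / v
Km = 126 * (180 - 14) / 14
Km = 1494.0 uM

1494.0 uM


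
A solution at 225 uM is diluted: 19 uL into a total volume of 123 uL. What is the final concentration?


C2 = C1 * V1 / V2
C2 = 225 * 19 / 123
C2 = 34.7561 uM

34.7561 uM


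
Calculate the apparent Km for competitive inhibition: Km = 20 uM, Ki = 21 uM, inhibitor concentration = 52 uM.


Km_app = Km * (1 + [I]/Ki)
Km_app = 20 * (1 + 52/21)
Km_app = 69.5238 uM

69.5238 uM


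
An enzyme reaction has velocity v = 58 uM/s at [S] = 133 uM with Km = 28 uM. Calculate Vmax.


Vmax = v * (Km + [S]) / [S]
Vmax = 58 * (28 + 133) / 133
Vmax = 70.2105 uM/s

70.2105 uM/s


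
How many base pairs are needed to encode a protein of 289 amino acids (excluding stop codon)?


Each amino acid = 1 codon = 3 bp
bp = 289 * 3 = 867 bp

867 bp


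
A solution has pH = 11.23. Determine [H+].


[H+] = 10^(-pH)
[H+] = 10^(-11.23)
[H+] = 5.888e-12 M

5.888e-12 M


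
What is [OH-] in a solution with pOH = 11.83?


[OH-] = 10^(-pOH)
[OH-] = 10^(-11.83)
[OH-] = 1.479e-12 M

1.479e-12 M


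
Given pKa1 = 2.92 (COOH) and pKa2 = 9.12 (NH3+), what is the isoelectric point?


pI = (pKa1 + pKa2) / 2
pI = (2.92 + 9.12) / 2
pI = 6.02

6.02


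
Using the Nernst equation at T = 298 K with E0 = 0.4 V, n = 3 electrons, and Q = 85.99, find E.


E = E0 - (RT/nF) * ln(Q)
E = 0.4 - (8.314 * 298 / (3 * 96485)) * ln(85.99)
E = 0.3619 V

0.3619 V


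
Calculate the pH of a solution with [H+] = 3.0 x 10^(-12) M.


pH = -log10([H+])
pH = -log10(3.0 x 10^(-12))
pH = 11.5229

11.5229


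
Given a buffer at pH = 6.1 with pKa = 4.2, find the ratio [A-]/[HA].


[A-]/[HA] = 10^(pH - pKa)
= 10^(6.1 - 4.2)
= 79.4328

79.4328


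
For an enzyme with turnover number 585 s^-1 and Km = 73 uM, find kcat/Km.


Catalytic efficiency = kcat / Km
= 585 / 73
= 8.0137 uM^-1*s^-1

8.0137 uM^-1*s^-1


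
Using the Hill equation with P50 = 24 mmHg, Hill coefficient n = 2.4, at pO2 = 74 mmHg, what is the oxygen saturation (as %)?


Y = pO2^n / (P50^n + pO2^n)
Y = 74^2.4 / (24^2.4 + 74^2.4)
Y = 93.72%

93.72%


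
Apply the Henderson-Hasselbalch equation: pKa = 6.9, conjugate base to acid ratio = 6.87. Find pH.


pH = pKa + log10([A-]/[HA])
pH = 6.9 + log10(6.87)
pH = 7.737

7.737
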